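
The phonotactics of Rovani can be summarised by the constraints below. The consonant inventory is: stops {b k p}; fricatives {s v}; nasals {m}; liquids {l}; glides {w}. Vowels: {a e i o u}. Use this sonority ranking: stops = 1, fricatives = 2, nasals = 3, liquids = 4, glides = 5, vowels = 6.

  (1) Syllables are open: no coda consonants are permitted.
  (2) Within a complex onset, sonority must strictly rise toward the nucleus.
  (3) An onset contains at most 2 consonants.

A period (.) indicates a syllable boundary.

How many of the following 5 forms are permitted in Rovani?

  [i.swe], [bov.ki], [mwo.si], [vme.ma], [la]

[i.swe] — σ1 onset /∅/, coda /∅/ ok; σ2 onset /sw/ (2→5 rises), coda /∅/ ok → permitted
[bov.ki] — violates constraint 1: syllable 1 coda /v/ has 1 consonant (> 0) → not permitted
[mwo.si] — σ1 onset /mw/ (3→5 rises), coda /∅/ ok; σ2 onset /s/, coda /∅/ ok → permitted
[vme.ma] — σ1 onset /vm/ (2→3 rises), coda /∅/ ok; σ2 onset /m/, coda /∅/ ok → permitted
[la] — σ1 onset /l/, coda /∅/ ok → permitted
Permitted: [i.swe], [mwo.si], [vme.ma], [la] → 4.

4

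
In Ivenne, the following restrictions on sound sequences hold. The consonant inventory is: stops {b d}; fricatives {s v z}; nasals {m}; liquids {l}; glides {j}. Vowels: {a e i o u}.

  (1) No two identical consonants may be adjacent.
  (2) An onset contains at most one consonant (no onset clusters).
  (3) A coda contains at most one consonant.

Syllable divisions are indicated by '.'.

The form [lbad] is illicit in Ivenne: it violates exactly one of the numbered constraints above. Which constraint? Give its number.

2

[lbad]: syllable 1 onset /lb/ has 2 consonants (> 1).
This is a violation of constraint 2: "An onset contains at most one consonant (no onset clusters)."
The remaining constraints (1, 3) are satisfied.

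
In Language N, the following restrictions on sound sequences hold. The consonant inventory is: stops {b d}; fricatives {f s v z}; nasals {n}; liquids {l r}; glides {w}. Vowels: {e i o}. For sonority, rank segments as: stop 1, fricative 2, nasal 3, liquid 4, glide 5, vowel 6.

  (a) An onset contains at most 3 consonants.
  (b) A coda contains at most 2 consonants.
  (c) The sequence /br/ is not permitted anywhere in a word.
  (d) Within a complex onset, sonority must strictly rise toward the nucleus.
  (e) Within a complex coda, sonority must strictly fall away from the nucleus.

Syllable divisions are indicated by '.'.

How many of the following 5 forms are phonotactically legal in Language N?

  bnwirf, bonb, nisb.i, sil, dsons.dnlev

5

bnwirf — σ1 onset /bnw/ (1→3→5 rises), coda /rf/ (4→2 falls) ok → phonotactically legal
bonb — σ1 onset /b/, coda /nb/ (3→1 falls) ok → phonotactically legal
nisb.i — σ1 onset /n/, coda /sb/ (2→1 falls) ok; σ2 onset /∅/, coda /∅/ ok → phonotactically legal
sil — σ1 onset /s/, coda /l/ ok → phonotactically legal
dsons.dnlev — σ1 onset /ds/ (1→2 rises), coda /ns/ (3→2 falls) ok; σ2 onset /dnl/ (1→3→4 rises), coda /v/ ok → phonotactically legal
Phonotactically legal: bnwirf, bonb, nisb.i, sil, dsons.dnlev → 5.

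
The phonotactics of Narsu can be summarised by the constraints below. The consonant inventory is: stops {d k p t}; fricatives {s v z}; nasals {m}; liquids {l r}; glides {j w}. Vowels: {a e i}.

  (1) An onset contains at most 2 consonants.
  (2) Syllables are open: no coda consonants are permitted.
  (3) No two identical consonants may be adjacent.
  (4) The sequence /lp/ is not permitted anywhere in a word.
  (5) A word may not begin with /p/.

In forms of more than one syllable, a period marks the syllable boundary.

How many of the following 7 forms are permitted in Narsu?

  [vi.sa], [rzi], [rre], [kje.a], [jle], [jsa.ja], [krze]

[vi.sa] — σ1 onset /v/, coda /∅/ ok; σ2 onset /s/, coda /∅/ ok → permitted
[rzi] — σ1 onset /rz/ (2C), coda /∅/ ok → permitted
[rre] — violates constraint 3: adjacent identical consonants /rr/ → not permitted
[kje.a] — σ1 onset /kj/ (2C), coda /∅/ ok; σ2 onset /∅/, coda /∅/ ok → permitted
[jle] — σ1 onset /jl/ (2C), coda /∅/ ok → permitted
[jsa.ja] — σ1 onset /js/ (2C), coda /∅/ ok; σ2 onset /j/, coda /∅/ ok → permitted
[krze] — violates constraint 1: syllable 1 onset /krz/ has 3 consonants (> 2) → not permitted
Permitted: [vi.sa], [rzi], [kje.a], [jle], [jsa.ja] → 5.

5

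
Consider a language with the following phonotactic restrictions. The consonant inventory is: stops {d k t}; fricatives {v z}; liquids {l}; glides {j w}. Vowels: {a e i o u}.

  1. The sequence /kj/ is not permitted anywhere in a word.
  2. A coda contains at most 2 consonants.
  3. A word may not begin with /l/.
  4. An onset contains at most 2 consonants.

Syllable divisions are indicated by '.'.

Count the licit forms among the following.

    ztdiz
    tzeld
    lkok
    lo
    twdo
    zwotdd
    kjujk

1

ztdiz — violates constraint 4: syllable 1 onset /ztd/ has 3 consonants (> 2) → illicit
tzeld — σ1 onset /tz/ (2C), coda /ld/ (2C) ok → licit
lkok — violates constraint 3: word begins with /l/ → illicit
lo — violates constraint 3: word begins with /l/ → illicit
twdo — violates constraint 4: syllable 1 onset /twd/ has 3 consonants (> 2) → illicit
zwotdd — violates constraint 2: syllable 1 coda /tdd/ has 3 consonants (> 2) → illicit
kjujk — violates constraint 1: contains banned sequence /kj/ → illicit
Licit: tzeld → 1.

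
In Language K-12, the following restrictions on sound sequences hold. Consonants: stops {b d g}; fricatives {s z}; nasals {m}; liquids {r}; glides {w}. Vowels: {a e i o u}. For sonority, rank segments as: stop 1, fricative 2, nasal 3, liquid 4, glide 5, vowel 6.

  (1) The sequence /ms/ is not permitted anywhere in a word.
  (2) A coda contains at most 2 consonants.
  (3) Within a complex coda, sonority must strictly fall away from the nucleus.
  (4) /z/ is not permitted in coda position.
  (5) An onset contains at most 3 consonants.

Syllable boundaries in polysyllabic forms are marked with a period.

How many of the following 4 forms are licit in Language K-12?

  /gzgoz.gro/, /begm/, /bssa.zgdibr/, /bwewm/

1

/gzgoz.gro/ — violates constraint 4: syllable 1 coda contains /z/ → illicit
/begm/ — violates constraint 3: syllable 1 coda /gm/: /g/ (stop, 1) → /m/ (nasal, 3) does not fall → illicit
/bssa.zgdibr/ — violates constraint 3: syllable 2 coda /br/: /b/ (stop, 1) → /r/ (liquid, 4) does not fall → illicit
/bwewm/ — σ1 onset /bw/ (2C), coda /wm/ (5→3 falls) ok → licit
Licit: /bwewm/ → 1.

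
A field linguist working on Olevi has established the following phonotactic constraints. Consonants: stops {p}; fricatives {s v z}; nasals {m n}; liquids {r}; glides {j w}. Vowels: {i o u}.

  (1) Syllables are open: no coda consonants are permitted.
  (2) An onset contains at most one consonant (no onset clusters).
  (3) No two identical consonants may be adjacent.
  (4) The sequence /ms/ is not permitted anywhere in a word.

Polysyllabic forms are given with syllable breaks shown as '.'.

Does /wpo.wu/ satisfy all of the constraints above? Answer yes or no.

no

/wpo.wu/ — violates constraint 2: syllable 1 onset /wp/ has 2 consonants (> 1) → ill-formed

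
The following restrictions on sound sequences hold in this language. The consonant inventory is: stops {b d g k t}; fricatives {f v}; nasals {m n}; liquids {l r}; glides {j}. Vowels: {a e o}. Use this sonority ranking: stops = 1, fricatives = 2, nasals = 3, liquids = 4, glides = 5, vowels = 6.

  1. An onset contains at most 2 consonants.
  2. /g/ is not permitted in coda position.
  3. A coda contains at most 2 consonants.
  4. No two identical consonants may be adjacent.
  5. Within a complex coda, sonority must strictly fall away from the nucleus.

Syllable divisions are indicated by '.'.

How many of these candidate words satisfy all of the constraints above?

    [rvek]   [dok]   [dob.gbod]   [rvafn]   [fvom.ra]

[rvek] — σ1 onset /rv/ (2C), coda /k/ ok → phonotactically legal
[dok] — σ1 onset /d/, coda /k/ ok → phonotactically legal
[dob.gbod] — σ1 onset /d/, coda /b/ ok; σ2 onset /gb/ (2C), coda /d/ ok → phonotactically legal
[rvafn] — violates constraint 5: syllable 1 coda /fn/: /f/ (fricative, 2) → /n/ (nasal, 3) does not fall → phonotactically illegal
[fvom.ra] — σ1 onset /fv/ (2C), coda /m/ ok; σ2 onset /r/, coda /∅/ ok → phonotactically legal
Phonotactically legal: [rvek], [dok], [dob.gbod], [fvom.ra] → 4.

4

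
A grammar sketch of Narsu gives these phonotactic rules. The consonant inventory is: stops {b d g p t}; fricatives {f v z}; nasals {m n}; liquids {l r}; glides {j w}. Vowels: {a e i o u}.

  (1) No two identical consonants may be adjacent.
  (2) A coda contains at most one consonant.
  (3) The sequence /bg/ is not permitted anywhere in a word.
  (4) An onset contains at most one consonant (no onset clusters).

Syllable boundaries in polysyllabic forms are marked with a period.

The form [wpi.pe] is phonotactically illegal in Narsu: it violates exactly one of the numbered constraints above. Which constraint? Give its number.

4

[wpi.pe]: syllable 1 onset /wp/ has 2 consonants (> 1).
This is a violation of constraint 4: "An onset contains at most one consonant (no onset clusters)."
The remaining constraints (1, 2, 3) are satisfied.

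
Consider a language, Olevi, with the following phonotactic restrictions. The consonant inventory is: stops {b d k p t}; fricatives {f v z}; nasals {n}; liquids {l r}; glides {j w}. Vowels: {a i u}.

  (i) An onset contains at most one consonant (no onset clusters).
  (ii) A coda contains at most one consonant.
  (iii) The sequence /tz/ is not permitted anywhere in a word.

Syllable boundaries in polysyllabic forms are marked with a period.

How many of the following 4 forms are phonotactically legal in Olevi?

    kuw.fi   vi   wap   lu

kuw.fi — σ1 onset /k/, coda /w/ ok; σ2 onset /f/, coda /∅/ ok → phonotactically legal
vi — σ1 onset /v/, coda /∅/ ok → phonotactically legal
wap — σ1 onset /w/, coda /p/ ok → phonotactically legal
lu — σ1 onset /l/, coda /∅/ ok → phonotactically legal
Phonotactically legal: kuw.fi, vi, wap, lu → 4.

4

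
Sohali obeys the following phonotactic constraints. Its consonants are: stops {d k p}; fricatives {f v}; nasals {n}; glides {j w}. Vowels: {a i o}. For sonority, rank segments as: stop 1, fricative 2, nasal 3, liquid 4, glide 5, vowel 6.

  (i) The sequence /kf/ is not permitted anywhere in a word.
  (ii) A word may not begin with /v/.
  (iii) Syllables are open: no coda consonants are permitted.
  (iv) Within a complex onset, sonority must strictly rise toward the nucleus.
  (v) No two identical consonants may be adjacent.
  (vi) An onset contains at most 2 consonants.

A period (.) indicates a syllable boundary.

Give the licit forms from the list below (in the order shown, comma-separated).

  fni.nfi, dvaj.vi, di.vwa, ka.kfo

di.vwa

fni.nfi — violates constraint (iv): syllable 2 onset /nf/: /n/ (nasal, 3) → /f/ (fricative, 2) does not rise → illicit
dvaj.vi — violates constraint (iii): syllable 1 coda /j/ has 1 consonant (> 0) → illicit
di.vwa — σ1 onset /d/, coda /∅/ ok; σ2 onset /vw/ (2→5 rises), coda /∅/ ok → licit
ka.kfo — violates constraint (i): contains banned sequence /kf/ → illicit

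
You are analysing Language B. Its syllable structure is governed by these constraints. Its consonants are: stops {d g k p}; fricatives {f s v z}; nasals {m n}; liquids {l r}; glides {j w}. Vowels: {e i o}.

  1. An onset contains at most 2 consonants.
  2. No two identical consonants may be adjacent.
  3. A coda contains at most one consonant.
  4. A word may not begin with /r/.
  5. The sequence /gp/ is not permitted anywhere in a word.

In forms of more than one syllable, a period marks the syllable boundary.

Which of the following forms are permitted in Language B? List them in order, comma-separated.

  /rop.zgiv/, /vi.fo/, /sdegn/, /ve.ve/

/vi.fo/, /ve.ve/

/rop.zgiv/ — violates constraint 4: word begins with /r/ → not permitted
/vi.fo/ — σ1 onset /v/, coda /∅/ ok; σ2 onset /f/, coda /∅/ ok → permitted
/sdegn/ — violates constraint 3: syllable 1 coda /gn/ has 2 consonants (> 1) → not permitted
/ve.ve/ — σ1 onset /v/, coda /∅/ ok; σ2 onset /v/, coda /∅/ ok → permitted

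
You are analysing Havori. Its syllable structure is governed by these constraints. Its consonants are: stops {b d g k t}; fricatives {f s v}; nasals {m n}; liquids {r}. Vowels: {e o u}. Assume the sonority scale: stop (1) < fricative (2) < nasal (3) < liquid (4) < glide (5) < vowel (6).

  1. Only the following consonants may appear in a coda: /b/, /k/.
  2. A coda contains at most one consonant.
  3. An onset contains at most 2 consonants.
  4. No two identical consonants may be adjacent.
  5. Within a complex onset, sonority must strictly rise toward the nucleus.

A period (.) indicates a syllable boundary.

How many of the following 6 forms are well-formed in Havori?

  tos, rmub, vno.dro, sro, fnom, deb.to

3

tos — violates constraint 1: syllable 1 coda contains /s/, which is not a licensed coda consonant → ill-formed
rmub — violates constraint 5: syllable 1 onset /rm/: /r/ (liquid, 4) → /m/ (nasal, 3) does not rise → ill-formed
vno.dro — σ1 onset /vn/ (2→3 rises), coda /∅/ ok; σ2 onset /dr/ (1→4 rises), coda /∅/ ok → well-formed
sro — σ1 onset /sr/ (2→4 rises), coda /∅/ ok → well-formed
fnom — violates constraint 1: syllable 1 coda contains /m/, which is not a licensed coda consonant → ill-formed
deb.to — σ1 onset /d/, coda /b/ ok; σ2 onset /t/, coda /∅/ ok → well-formed
Well-formed: vno.dro, sro, deb.to → 3.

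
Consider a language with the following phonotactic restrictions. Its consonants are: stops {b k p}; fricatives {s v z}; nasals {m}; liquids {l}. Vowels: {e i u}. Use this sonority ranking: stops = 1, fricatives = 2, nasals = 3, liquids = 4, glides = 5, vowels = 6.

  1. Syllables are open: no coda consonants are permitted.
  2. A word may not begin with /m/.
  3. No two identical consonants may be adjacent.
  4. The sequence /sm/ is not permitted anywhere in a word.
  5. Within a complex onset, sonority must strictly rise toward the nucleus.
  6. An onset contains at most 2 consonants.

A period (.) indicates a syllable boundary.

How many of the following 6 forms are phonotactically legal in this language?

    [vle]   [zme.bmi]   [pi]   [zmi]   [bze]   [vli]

6

[vle] — σ1 onset /vl/ (2→4 rises), coda /∅/ ok → phonotactically legal
[zme.bmi] — σ1 onset /zm/ (2→3 rises), coda /∅/ ok; σ2 onset /bm/ (1→3 rises), coda /∅/ ok → phonotactically legal
[pi] — σ1 onset /p/, coda /∅/ ok → phonotactically legal
[zmi] — σ1 onset /zm/ (2→3 rises), coda /∅/ ok → phonotactically legal
[bze] — σ1 onset /bz/ (1→2 rises), coda /∅/ ok → phonotactically legal
[vli] — σ1 onset /vl/ (2→4 rises), coda /∅/ ok → phonotactically legal
Phonotactically legal: [vle], [zme.bmi], [pi], [zmi], [bze], [vli] → 6.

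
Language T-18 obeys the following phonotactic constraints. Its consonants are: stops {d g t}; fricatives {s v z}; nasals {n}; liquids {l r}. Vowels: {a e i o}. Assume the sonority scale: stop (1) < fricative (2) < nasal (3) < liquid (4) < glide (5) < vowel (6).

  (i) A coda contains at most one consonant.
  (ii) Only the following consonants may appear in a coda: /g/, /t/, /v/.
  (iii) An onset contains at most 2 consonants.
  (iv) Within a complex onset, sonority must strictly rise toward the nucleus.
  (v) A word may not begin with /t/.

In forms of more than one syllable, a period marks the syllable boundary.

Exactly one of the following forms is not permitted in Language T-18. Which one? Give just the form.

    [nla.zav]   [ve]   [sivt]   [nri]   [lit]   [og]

[nla.zav] — σ1 onset /nl/ (3→4 rises), coda /∅/ ok; σ2 onset /z/, coda /v/ ok → permitted
[ve] — σ1 onset /v/, coda /∅/ ok → permitted
[sivt] — violates constraint (i): syllable 1 coda /vt/ has 2 consonants (> 1) → not permitted
[nri] — σ1 onset /nr/ (3→4 rises), coda /∅/ ok → permitted
[lit] — σ1 onset /l/, coda /t/ ok → permitted
[og] — σ1 onset /∅/, coda /g/ ok → permitted

[sivt]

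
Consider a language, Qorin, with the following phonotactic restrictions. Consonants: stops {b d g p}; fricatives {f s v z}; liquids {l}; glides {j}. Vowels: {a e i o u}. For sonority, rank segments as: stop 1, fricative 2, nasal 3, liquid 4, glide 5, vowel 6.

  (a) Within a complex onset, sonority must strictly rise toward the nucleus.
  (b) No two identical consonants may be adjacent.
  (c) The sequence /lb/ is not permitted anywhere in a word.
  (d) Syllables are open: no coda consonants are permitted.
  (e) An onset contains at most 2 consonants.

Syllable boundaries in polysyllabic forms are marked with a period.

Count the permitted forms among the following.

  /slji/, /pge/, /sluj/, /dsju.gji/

/slji/ — violates constraint (e): syllable 1 onset /slj/ has 3 consonants (> 2) → not permitted
/pge/ — violates constraint (a): syllable 1 onset /pg/: /p/ (stop, 1) → /g/ (stop, 1) does not rise → not permitted
/sluj/ — violates constraint (d): syllable 1 coda /j/ has 1 consonant (> 0) → not permitted
/dsju.gji/ — violates constraint (e): syllable 1 onset /dsj/ has 3 consonants (> 2) → not permitted
No form is permitted → 0.

0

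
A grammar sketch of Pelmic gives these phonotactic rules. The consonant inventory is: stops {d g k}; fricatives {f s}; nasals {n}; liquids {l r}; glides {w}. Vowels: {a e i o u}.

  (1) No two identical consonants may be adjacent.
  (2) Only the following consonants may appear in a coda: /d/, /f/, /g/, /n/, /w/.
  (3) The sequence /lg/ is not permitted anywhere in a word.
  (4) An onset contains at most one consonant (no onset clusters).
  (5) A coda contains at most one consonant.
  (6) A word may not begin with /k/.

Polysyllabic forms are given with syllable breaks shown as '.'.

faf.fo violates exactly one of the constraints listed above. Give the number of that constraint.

1

faf.fo: adjacent identical consonants /ff/.
This is a violation of constraint 1: "No two identical consonants may be adjacent."
The remaining constraints (2, 3, 4, 5, 6) are satisfied.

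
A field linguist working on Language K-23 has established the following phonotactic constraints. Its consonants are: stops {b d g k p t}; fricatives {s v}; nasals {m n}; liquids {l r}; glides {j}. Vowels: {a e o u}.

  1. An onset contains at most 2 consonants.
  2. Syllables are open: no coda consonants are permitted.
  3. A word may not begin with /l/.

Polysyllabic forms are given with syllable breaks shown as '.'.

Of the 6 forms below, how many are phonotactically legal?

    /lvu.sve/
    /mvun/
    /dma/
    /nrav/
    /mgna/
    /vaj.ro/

/lvu.sve/ — violates constraint 3: word begins with /l/ → phonotactically illegal
/mvun/ — violates constraint 2: syllable 1 coda /n/ has 1 consonant (> 0) → phonotactically illegal
/dma/ — σ1 onset /dm/ (2C), coda /∅/ ok → phonotactically legal
/nrav/ — violates constraint 2: syllable 1 coda /v/ has 1 consonant (> 0) → phonotactically illegal
/mgna/ — violates constraint 1: syllable 1 onset /mgn/ has 3 consonants (> 2) → phonotactically illegal
/vaj.ro/ — violates constraint 2: syllable 1 coda /j/ has 1 consonant (> 0) → phonotactically illegal
Phonotactically legal: /dma/ → 1.

1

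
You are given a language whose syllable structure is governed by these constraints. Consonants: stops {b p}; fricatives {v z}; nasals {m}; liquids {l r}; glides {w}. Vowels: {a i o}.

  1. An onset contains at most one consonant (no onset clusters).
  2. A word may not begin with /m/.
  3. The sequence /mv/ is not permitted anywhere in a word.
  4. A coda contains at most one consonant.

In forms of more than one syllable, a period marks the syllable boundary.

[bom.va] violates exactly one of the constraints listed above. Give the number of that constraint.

3

[bom.va]: contains banned sequence /mv/.
This is a violation of constraint 3: "The sequence /mv/ is not permitted anywhere in a word."
The remaining constraints (1, 2, 4) are satisfied.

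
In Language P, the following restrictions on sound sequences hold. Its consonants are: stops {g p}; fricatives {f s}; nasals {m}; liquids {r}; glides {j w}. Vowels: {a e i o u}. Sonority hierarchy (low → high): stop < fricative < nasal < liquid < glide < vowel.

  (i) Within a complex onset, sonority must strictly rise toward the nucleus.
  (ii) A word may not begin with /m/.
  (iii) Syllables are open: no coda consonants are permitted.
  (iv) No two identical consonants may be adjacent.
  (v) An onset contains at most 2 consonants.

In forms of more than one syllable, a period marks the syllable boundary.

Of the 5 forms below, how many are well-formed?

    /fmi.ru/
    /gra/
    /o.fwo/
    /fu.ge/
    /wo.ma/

5

/fmi.ru/ — σ1 onset /fm/ (2→3 rises), coda /∅/ ok; σ2 onset /r/, coda /∅/ ok → well-formed
/gra/ — σ1 onset /gr/ (1→4 rises), coda /∅/ ok → well-formed
/o.fwo/ — σ1 onset /∅/, coda /∅/ ok; σ2 onset /fw/ (2→5 rises), coda /∅/ ok → well-formed
/fu.ge/ — σ1 onset /f/, coda /∅/ ok; σ2 onset /g/, coda /∅/ ok → well-formed
/wo.ma/ — σ1 onset /w/, coda /∅/ ok; σ2 onset /m/, coda /∅/ ok → well-formed
Well-formed: /fmi.ru/, /gra/, /o.fwo/, /fu.ge/, /wo.ma/ → 5.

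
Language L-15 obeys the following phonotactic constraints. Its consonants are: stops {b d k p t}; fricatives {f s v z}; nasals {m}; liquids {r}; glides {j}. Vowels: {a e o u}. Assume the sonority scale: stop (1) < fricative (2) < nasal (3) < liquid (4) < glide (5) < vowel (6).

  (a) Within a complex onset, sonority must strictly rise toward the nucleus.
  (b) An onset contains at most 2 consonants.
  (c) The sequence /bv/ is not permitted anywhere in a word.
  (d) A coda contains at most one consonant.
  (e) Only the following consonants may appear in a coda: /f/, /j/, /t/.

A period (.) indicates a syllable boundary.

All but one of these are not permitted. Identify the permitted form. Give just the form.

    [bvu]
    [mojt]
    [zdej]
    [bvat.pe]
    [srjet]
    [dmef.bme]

[dmef.bme]

[bvu] — violates constraint (c): contains banned sequence /bv/ → not permitted
[mojt] — violates constraint (d): syllable 1 coda /jt/ has 2 consonants (> 1) → not permitted
[zdej] — violates constraint (a): syllable 1 onset /zd/: /z/ (fricative, 2) → /d/ (stop, 1) does not rise → not permitted
[bvat.pe] — violates constraint (c): contains banned sequence /bv/ → not permitted
[srjet] — violates constraint (b): syllable 1 onset /srj/ has 3 consonants (> 2) → not permitted
[dmef.bme] — σ1 onset /dm/ (1→3 rises), coda /f/ ok; σ2 onset /bm/ (1→3 rises), coda /∅/ ok → permitted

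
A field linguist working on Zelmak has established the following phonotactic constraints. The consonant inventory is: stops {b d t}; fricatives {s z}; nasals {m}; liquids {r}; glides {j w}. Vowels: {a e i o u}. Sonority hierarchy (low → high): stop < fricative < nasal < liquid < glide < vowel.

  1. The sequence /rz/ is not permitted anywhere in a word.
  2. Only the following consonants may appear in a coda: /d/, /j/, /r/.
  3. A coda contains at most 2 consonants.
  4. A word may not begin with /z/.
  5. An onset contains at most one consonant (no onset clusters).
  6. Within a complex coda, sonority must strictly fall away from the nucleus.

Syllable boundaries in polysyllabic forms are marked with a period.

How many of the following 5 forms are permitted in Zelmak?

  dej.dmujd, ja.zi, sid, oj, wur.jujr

dej.dmujd — violates constraint 5: syllable 2 onset /dm/ has 2 consonants (> 1) → not permitted
ja.zi — σ1 onset /j/, coda /∅/ ok; σ2 onset /z/, coda /∅/ ok → permitted
sid — σ1 onset /s/, coda /d/ ok → permitted
oj — σ1 onset /∅/, coda /j/ ok → permitted
wur.jujr — σ1 onset /w/, coda /r/ ok; σ2 onset /j/, coda /jr/ (5→4 falls) ok → permitted
Permitted: ja.zi, sid, oj, wur.jujr → 4.

4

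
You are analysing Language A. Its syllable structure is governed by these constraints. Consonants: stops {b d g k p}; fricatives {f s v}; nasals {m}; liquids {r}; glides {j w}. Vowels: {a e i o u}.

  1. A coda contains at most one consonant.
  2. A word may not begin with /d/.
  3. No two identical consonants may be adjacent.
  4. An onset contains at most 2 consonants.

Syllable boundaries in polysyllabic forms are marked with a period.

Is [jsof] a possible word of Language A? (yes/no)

[jsof] — σ1 onset /js/ (2C), coda /f/ ok → well-formed

yes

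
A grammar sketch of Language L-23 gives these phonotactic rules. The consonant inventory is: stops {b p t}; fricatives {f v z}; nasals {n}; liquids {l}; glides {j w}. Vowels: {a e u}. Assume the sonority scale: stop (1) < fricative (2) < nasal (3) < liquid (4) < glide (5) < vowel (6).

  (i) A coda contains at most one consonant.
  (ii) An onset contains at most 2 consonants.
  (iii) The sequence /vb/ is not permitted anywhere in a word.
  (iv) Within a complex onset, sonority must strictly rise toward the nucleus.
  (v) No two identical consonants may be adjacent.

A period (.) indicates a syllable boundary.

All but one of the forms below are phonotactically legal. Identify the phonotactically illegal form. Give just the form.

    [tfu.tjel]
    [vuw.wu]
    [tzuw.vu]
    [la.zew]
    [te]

[tfu.tjel] — σ1 onset /tf/ (1→2 rises), coda /∅/ ok; σ2 onset /tj/ (1→5 rises), coda /l/ ok → phonotactically legal
[vuw.wu] — violates constraint (v): adjacent identical consonants /ww/ → phonotactically illegal
[tzuw.vu] — σ1 onset /tz/ (1→2 rises), coda /w/ ok; σ2 onset /v/, coda /∅/ ok → phonotactically legal
[la.zew] — σ1 onset /l/, coda /∅/ ok; σ2 onset /z/, coda /w/ ok → phonotactically legal
[te] — σ1 onset /t/, coda /∅/ ok → phonotactically legal

[vuw.wu]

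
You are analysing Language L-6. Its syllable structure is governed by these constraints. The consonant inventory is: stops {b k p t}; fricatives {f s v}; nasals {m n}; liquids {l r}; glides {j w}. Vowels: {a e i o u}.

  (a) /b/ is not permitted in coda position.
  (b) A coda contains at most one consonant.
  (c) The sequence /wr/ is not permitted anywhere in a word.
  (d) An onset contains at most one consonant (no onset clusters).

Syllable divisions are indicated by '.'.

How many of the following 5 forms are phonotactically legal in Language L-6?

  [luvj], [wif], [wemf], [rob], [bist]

1

[luvj] — violates constraint (b): syllable 1 coda /vj/ has 2 consonants (> 1) → phonotactically illegal
[wif] — σ1 onset /w/, coda /f/ ok → phonotactically legal
[wemf] — violates constraint (b): syllable 1 coda /mf/ has 2 consonants (> 1) → phonotactically illegal
[rob] — violates constraint (a): syllable 1 coda contains /b/ → phonotactically illegal
[bist] — violates constraint (b): syllable 1 coda /st/ has 2 consonants (> 1) → phonotactically illegal
Phonotactically legal: [wif] → 1.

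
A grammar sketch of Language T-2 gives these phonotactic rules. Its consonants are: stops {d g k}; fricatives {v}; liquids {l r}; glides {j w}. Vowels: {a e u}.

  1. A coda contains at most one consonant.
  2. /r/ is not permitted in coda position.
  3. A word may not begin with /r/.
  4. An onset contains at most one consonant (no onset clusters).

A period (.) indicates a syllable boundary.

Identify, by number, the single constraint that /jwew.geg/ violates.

/jwew.geg/: syllable 1 onset /jw/ has 2 consonants (> 1).
This is a violation of constraint 4: "An onset contains at most one consonant (no onset clusters)."
The remaining constraints (1, 2, 3) are satisfied.

4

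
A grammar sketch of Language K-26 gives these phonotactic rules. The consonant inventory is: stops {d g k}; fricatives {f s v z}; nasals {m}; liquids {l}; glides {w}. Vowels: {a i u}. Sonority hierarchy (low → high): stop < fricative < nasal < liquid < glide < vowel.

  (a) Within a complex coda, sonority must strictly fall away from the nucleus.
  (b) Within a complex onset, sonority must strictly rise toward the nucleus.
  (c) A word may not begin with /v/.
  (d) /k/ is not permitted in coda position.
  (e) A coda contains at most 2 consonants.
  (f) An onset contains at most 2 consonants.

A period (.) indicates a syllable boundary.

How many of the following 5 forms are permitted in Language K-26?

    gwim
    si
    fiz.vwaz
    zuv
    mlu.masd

gwim — σ1 onset /gw/ (1→5 rises), coda /m/ ok → permitted
si — σ1 onset /s/, coda /∅/ ok → permitted
fiz.vwaz — σ1 onset /f/, coda /z/ ok; σ2 onset /vw/ (2→5 rises), coda /z/ ok → permitted
zuv — σ1 onset /z/, coda /v/ ok → permitted
mlu.masd — σ1 onset /ml/ (3→4 rises), coda /∅/ ok; σ2 onset /m/, coda /sd/ (2→1 falls) ok → permitted
Permitted: gwim, si, fiz.vwaz, zuv, mlu.masd → 5.

5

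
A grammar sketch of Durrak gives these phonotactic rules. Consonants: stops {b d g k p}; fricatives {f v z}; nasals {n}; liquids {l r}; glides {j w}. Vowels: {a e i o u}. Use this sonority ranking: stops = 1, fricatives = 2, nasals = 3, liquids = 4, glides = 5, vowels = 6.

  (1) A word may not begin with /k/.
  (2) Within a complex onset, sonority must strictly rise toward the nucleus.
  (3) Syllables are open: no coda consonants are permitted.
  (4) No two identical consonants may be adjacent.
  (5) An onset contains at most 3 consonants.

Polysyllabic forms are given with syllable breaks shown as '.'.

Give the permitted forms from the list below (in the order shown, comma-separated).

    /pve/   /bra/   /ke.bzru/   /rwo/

/pve/ — σ1 onset /pv/ (1→2 rises), coda /∅/ ok → permitted
/bra/ — σ1 onset /br/ (1→4 rises), coda /∅/ ok → permitted
/ke.bzru/ — violates constraint 1: word begins with /k/ → not permitted
/rwo/ — σ1 onset /rw/ (4→5 rises), coda /∅/ ok → permitted

/pve/, /bra/, /rwo/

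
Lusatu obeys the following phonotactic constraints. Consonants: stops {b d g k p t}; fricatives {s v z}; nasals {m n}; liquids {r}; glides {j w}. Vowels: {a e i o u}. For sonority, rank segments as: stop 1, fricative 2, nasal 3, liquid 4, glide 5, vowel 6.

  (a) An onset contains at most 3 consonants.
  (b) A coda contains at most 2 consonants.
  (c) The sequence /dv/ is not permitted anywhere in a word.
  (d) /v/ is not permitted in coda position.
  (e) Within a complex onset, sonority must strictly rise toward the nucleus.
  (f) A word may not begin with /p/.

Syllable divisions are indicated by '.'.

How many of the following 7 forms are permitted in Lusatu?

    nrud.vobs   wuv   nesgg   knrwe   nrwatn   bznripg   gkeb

1

nrud.vobs — violates constraint (c): contains banned sequence /dv/ → not permitted
wuv — violates constraint (d): syllable 1 coda contains /v/ → not permitted
nesgg — violates constraint (b): syllable 1 coda /sgg/ has 3 consonants (> 2) → not permitted
knrwe — violates constraint (a): syllable 1 onset /knrw/ has 4 consonants (> 3) → not permitted
nrwatn — σ1 onset /nrw/ (3→4→5 rises), coda /tn/ (2C) ok → permitted
bznripg — violates constraint (a): syllable 1 onset /bznr/ has 4 consonants (> 3) → not permitted
gkeb — violates constraint (e): syllable 1 onset /gk/: /g/ (stop, 1) → /k/ (stop, 1) does not rise → not permitted
Permitted: nrwatn → 1.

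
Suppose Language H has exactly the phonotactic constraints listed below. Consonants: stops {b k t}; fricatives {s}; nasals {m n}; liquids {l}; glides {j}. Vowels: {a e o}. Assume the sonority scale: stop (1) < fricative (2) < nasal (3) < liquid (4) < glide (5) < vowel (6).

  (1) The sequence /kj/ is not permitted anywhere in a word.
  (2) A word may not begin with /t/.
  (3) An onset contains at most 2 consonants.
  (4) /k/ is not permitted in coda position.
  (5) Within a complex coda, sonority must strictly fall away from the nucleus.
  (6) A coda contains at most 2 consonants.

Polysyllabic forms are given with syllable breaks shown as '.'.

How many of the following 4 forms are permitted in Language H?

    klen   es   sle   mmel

4

klen — σ1 onset /kl/ (2C), coda /n/ ok → permitted
es — σ1 onset /∅/, coda /s/ ok → permitted
sle — σ1 onset /sl/ (2C), coda /∅/ ok → permitted
mmel — σ1 onset /mm/ (2C), coda /l/ ok → permitted
Permitted: klen, es, sle, mmel → 4.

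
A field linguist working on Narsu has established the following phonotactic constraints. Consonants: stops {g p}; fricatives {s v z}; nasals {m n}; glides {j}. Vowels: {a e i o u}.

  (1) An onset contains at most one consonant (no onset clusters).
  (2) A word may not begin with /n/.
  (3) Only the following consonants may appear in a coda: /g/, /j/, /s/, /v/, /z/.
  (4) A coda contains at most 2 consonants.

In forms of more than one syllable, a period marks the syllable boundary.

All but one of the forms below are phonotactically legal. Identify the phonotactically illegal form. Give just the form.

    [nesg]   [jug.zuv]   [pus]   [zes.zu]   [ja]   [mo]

[nesg] — violates constraint 2: word begins with /n/ → phonotactically illegal
[jug.zuv] — σ1 onset /j/, coda /g/ ok; σ2 onset /z/, coda /v/ ok → phonotactically legal
[pus] — σ1 onset /p/, coda /s/ ok → phonotactically legal
[zes.zu] — σ1 onset /z/, coda /s/ ok; σ2 onset /z/, coda /∅/ ok → phonotactically legal
[ja] — σ1 onset /j/, coda /∅/ ok → phonotactically legal
[mo] — σ1 onset /m/, coda /∅/ ok → phonotactically legal

[nesg]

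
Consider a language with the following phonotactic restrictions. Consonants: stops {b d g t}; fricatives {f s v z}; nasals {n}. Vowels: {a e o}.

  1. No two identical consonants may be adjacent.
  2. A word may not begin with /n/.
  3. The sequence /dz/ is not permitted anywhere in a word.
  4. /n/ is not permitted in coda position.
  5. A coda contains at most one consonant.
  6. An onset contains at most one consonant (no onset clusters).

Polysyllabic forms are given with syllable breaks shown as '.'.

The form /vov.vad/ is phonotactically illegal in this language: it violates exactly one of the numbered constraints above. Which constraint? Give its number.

1

/vov.vad/: adjacent identical consonants /vv/.
This is a violation of constraint 1: "No two identical consonants may be adjacent."
The remaining constraints (2, 3, 4, 5, 6) are satisfied.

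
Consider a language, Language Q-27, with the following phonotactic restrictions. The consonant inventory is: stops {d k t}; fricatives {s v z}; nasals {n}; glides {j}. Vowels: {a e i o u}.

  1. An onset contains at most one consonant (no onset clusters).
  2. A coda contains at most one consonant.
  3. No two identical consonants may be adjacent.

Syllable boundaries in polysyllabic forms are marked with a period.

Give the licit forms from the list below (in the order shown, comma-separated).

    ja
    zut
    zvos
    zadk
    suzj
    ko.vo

ja — σ1 onset /j/, coda /∅/ ok → licit
zut — σ1 onset /z/, coda /t/ ok → licit
zvos — violates constraint 1: syllable 1 onset /zv/ has 2 consonants (> 1) → illicit
zadk — violates constraint 2: syllable 1 coda /dk/ has 2 consonants (> 1) → illicit
suzj — violates constraint 2: syllable 1 coda /zj/ has 2 consonants (> 1) → illicit
ko.vo — σ1 onset /k/, coda /∅/ ok; σ2 onset /v/, coda /∅/ ok → licit

ja, zut, ko.vo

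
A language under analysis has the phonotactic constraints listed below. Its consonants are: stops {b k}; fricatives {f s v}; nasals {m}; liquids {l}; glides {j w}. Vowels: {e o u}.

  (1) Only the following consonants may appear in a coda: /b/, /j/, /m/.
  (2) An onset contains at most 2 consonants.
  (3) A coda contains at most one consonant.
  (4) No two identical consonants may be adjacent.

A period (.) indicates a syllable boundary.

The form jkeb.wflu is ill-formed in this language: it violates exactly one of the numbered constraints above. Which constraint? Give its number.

jkeb.wflu: syllable 2 onset /wfl/ has 3 consonants (> 2).
This is a violation of constraint 2: "An onset contains at most 2 consonants."
The remaining constraints (1, 3, 4) are satisfied.

2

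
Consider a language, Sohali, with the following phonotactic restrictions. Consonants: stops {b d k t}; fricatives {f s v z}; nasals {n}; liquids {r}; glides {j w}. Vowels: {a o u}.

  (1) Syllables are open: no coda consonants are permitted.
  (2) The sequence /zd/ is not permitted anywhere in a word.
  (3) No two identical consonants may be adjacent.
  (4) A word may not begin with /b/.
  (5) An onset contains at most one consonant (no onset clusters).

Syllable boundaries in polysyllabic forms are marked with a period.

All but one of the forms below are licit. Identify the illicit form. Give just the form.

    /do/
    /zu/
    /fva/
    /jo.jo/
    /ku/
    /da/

/do/ — σ1 onset /d/, coda /∅/ ok → licit
/zu/ — σ1 onset /z/, coda /∅/ ok → licit
/fva/ — violates constraint 5: syllable 1 onset /fv/ has 2 consonants (> 1) → illicit
/jo.jo/ — σ1 onset /j/, coda /∅/ ok; σ2 onset /j/, coda /∅/ ok → licit
/ku/ — σ1 onset /k/, coda /∅/ ok → licit
/da/ — σ1 onset /d/, coda /∅/ ok → licit

/fva/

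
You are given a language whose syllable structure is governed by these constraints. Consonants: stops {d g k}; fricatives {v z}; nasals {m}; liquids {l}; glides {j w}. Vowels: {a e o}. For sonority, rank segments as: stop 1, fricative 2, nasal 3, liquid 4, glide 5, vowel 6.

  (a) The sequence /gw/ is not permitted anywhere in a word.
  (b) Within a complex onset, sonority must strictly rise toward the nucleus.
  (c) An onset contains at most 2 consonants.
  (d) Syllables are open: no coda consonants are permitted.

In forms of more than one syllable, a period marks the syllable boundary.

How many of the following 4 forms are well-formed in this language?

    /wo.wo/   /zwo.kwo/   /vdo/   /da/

3

/wo.wo/ — σ1 onset /w/, coda /∅/ ok; σ2 onset /w/, coda /∅/ ok → well-formed
/zwo.kwo/ — σ1 onset /zw/ (2→5 rises), coda /∅/ ok; σ2 onset /kw/ (1→5 rises), coda /∅/ ok → well-formed
/vdo/ — violates constraint (b): syllable 1 onset /vd/: /v/ (fricative, 2) → /d/ (stop, 1) does not rise → ill-formed
/da/ — σ1 onset /d/, coda /∅/ ok → well-formed
Well-formed: /wo.wo/, /zwo.kwo/, /da/ → 3.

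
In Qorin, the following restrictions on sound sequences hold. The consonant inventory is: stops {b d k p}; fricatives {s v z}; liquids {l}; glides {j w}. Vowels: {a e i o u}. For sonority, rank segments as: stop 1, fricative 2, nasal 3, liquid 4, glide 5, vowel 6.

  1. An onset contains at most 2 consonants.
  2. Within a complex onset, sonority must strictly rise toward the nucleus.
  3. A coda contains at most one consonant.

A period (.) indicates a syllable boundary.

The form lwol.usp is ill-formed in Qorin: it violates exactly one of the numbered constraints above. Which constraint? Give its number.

3

lwol.usp: syllable 2 coda /sp/ has 2 consonants (> 1).
This is a violation of constraint 3: "A coda contains at most one consonant."
The remaining constraints (1, 2) are satisfied.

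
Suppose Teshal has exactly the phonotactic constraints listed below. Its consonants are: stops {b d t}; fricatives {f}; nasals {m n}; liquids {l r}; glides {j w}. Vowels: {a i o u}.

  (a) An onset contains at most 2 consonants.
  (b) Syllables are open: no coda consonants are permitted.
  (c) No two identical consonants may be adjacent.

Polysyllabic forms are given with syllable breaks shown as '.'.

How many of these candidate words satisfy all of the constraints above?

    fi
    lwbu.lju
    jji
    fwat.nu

1

fi — σ1 onset /f/, coda /∅/ ok → permitted
lwbu.lju — violates constraint (a): syllable 1 onset /lwb/ has 3 consonants (> 2) → not permitted
jji — violates constraint (c): adjacent identical consonants /jj/ → not permitted
fwat.nu — violates constraint (b): syllable 1 coda /t/ has 1 consonant (> 0) → not permitted
Permitted: fi → 1.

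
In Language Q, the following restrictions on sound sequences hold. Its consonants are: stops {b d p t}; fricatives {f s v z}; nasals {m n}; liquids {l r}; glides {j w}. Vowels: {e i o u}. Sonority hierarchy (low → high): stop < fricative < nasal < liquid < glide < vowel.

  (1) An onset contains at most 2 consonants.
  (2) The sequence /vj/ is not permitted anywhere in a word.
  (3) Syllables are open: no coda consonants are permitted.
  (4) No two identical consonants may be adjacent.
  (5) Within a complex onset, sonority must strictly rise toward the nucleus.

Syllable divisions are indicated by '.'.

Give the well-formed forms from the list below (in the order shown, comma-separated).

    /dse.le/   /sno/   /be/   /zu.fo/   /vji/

/dse.le/, /sno/, /be/, /zu.fo/

/dse.le/ — σ1 onset /ds/ (1→2 rises), coda /∅/ ok; σ2 onset /l/, coda /∅/ ok → well-formed
/sno/ — σ1 onset /sn/ (2→3 rises), coda /∅/ ok → well-formed
/be/ — σ1 onset /b/, coda /∅/ ok → well-formed
/zu.fo/ — σ1 onset /z/, coda /∅/ ok; σ2 onset /f/, coda /∅/ ok → well-formed
/vji/ — violates constraint 2: contains banned sequence /vj/ → ill-formed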